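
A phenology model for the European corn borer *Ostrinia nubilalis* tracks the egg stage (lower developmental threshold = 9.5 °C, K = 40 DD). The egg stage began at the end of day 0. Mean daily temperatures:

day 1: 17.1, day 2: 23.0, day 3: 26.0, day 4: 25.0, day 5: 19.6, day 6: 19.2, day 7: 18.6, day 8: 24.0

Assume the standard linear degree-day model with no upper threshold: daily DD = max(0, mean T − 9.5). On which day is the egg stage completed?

Daily DD above 9.5 °C: 7.6, 13.5, 16.5, 15.5, 10.1, 9.7, 9.1, 14.5.
Cumulative: 7.6, 21.1, 37.6, 53.1, 63.2, 72.9, 82.0, 96.5.
The total first reaches 40 DD on day 4.

day 4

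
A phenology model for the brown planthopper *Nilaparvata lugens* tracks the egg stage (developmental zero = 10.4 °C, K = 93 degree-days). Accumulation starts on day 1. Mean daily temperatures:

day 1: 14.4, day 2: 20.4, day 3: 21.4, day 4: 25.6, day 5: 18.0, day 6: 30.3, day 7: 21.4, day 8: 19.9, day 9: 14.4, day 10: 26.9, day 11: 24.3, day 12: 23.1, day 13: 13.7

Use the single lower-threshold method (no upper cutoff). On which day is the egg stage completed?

day 10

Daily DD above 10.4 °C: 4.0, 10.0, 11.0, 15.2, 7.6, 19.9, 11.0, 9.5, 4.0, 16.5, 13.9, 12.7, 3.3.
Cumulative: 4.0, 14.0, 25.0, 40.2, 47.8, 67.7, 78.7, 88.2, 92.2, 108.7, 122.6, 135.3, 138.6.
The total first reaches 93 DD on day 10.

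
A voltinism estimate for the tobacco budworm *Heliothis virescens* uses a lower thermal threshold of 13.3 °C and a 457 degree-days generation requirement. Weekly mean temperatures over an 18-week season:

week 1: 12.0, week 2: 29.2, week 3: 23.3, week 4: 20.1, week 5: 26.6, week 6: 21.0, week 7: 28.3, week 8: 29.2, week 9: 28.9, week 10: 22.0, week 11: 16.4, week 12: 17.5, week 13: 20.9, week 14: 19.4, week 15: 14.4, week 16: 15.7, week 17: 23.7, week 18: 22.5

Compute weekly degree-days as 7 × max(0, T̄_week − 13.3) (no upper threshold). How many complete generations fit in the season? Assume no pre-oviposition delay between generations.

Weekly DD (7 × max(0, T̄ − 13.3)): 0.0, 111.3, 70.0, 47.6, 93.1, 53.9, 105.0, 111.3, 109.2, 60.9, 21.7, 29.4, 53.2, 42.7, 7.7, 16.8, 72.8, 64.4.
Season total = 1071.0 DD.
Complete generations = ⌊1071.0 / 457⌋ = 2.

2 generations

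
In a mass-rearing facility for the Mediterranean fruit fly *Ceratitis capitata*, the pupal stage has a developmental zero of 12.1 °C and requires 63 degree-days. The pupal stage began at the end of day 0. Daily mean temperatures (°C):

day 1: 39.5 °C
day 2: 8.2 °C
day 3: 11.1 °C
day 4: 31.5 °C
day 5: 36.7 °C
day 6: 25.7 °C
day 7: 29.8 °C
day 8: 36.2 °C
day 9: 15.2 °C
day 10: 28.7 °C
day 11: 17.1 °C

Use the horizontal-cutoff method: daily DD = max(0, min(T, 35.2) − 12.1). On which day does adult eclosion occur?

day 5

Daily DD above 12.1 °C (capped at 23.1): 23.1, 0.0, 0.0, 19.4, 23.1, 13.6, 17.7, 23.1, 3.1, 16.6, 5.0.
Cumulative: 23.1, 23.1, 23.1, 42.5, 65.6, 79.2, 96.9, 120.0, 123.1, 139.7, 144.7.
The total first reaches 63 DD on day 5.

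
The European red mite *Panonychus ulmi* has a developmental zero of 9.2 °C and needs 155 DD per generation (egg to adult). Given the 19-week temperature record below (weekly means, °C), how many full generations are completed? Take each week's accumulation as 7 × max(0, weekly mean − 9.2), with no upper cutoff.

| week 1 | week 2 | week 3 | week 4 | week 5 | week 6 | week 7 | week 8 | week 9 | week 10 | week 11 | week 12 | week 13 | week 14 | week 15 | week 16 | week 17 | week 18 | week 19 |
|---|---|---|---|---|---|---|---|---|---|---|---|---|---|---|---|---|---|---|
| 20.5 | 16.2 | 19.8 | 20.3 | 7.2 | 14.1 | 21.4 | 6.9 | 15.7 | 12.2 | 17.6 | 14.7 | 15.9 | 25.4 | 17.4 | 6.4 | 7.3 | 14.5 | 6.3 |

5 generations

Weekly DD (7 × max(0, T̄ − 9.2)): 79.1, 49.0, 74.2, 77.7, 0.0, 34.3, 85.4, 0.0, 45.5, 21.0, 58.8, 38.5, 46.9, 113.4, 57.4, 0.0, 0.0, 37.1, 0.0.
Season total = 818.3 DD.
Complete generations = ⌊818.3 / 155⌋ = 5.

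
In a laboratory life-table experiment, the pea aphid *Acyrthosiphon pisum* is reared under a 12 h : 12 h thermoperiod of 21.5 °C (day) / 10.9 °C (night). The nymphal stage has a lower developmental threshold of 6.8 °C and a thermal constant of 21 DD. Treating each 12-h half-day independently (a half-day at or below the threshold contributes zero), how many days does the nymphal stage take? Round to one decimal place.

2.2 days

Day half: max(0, 21.5 − 6.8) × 0.5 = 14.7 × 0.5 = 7.35 DD.
Night half: max(0, 10.9 − 6.8) × 0.5 = 4.1 × 0.5 = 2.05 DD.
Per 24 h: 9.40 DD/day.
Duration = 21 / 9.40 = 2.234 ≈ 2.2 days.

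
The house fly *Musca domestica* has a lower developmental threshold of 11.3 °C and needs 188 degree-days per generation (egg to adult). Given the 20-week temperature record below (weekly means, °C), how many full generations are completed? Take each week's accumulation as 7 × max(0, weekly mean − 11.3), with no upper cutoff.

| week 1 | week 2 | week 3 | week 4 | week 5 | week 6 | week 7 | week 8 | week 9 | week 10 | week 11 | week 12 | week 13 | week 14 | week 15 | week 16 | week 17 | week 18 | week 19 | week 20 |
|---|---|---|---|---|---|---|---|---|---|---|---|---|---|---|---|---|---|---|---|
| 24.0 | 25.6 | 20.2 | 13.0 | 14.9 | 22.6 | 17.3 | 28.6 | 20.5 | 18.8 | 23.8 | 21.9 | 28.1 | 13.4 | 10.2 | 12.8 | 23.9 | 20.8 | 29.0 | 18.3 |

6 generations

Weekly DD (7 × max(0, T̄ − 11.3)): 88.9, 100.1, 62.3, 11.9, 25.2, 79.1, 42.0, 121.1, 64.4, 52.5, 87.5, 74.2, 117.6, 14.7, 0.0, 10.5, 88.2, 66.5, 123.9, 49.0.
Season total = 1279.6 DD.
Complete generations = ⌊1279.6 / 188⌋ = 6.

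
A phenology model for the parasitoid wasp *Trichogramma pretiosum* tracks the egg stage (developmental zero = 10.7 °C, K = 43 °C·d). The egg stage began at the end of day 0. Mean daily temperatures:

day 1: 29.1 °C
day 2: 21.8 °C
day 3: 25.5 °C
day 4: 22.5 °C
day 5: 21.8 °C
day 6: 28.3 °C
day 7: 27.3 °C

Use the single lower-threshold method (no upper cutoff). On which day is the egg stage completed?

Daily DD above 10.7 °C: 18.4, 11.1, 14.8, 11.8, 11.1, 17.6, 16.6.
Cumulative: 18.4, 29.5, 44.3, 56.1, 67.2, 84.8, 101.4.
The total first reaches 43 DD on day 3.

day 3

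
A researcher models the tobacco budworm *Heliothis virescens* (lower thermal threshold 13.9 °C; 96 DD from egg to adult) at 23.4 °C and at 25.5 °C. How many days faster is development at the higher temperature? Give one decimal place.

1.8 days

At 23.4 °C: 96 / (23.4 − 13.9) = 96 / 9.5 = 10.105 d.
At 25.5 °C: 96 / (25.5 − 13.9) = 96 / 11.6 = 8.276 d.
Difference = |10.105 − 8.276| = 1.829 ≈ 1.8 days.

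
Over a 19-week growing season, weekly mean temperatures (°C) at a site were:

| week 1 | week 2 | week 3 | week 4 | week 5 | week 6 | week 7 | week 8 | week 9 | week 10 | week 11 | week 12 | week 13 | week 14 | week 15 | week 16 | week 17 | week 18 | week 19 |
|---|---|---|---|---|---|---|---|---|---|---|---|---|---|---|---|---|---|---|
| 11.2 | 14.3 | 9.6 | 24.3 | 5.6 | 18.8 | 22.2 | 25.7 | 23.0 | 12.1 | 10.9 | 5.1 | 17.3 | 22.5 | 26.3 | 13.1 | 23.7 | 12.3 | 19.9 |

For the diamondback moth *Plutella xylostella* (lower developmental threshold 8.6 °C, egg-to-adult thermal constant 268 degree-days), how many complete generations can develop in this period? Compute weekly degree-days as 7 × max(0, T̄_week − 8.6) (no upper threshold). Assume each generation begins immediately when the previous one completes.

Weekly DD (7 × max(0, T̄ − 8.6)): 18.2, 39.9, 7.0, 109.9, 0.0, 71.4, 95.2, 119.7, 100.8, 24.5, 16.1, 0.0, 60.9, 97.3, 123.9, 31.5, 105.7, 25.9, 79.1.
Season total = 1127.0 DD.
Complete generations = ⌊1127.0 / 268⌋ = 4.

4 generations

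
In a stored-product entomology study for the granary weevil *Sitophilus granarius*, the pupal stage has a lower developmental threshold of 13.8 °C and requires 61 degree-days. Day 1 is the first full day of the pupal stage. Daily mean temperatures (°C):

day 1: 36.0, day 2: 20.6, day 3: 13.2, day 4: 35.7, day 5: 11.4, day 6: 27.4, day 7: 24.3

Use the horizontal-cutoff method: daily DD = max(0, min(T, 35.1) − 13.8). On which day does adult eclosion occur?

Daily DD above 13.8 °C (capped at 21.3): 21.3, 6.8, 0.0, 21.3, 0.0, 13.6, 10.5.
Cumulative: 21.3, 28.1, 28.1, 49.4, 49.4, 63.0, 73.5.
The total first reaches 61 DD on day 6.

day 6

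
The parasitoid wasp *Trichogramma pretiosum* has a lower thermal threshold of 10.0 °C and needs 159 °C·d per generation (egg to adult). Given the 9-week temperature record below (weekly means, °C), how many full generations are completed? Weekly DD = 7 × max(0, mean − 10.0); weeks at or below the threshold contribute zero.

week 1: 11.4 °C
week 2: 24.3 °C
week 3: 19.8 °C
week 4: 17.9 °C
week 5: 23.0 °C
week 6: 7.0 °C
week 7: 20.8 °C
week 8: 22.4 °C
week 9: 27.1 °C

3 generations

Weekly DD (7 × max(0, T̄ − 10.0)): 9.8, 100.1, 68.6, 55.3, 91.0, 0.0, 75.6, 86.8, 119.7.
Season total = 606.9 DD.
Complete generations = ⌊606.9 / 159⌋ = 3.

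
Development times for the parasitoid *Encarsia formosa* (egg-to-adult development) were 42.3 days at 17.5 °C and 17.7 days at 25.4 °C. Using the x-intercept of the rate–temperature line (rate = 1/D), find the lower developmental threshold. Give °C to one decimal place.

11.8 °C

Equal thermal constants: D₁(T₁ − T_b) = D₂(T₂ − T_b).
42.3·(17.5 − T_b) = 17.7·(25.4 − T_b)
T_b = (42.3·17.5 − 17.7·25.4) / (42.3 − 17.7) = 290.67 / 24.6 = 11.816 °C ≈ 11.8 °C.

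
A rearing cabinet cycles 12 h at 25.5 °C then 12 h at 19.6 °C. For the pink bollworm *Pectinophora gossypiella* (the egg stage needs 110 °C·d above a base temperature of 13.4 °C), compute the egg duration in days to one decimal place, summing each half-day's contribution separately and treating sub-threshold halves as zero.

Day half: max(0, 25.5 − 13.4) × 0.5 = 12.1 × 0.5 = 6.05 DD.
Night half: max(0, 19.6 − 13.4) × 0.5 = 6.2 × 0.5 = 3.10 DD.
Per 24 h: 9.15 DD/day.
Duration = 110 / 9.15 = 12.022 ≈ 12.0 days.

12.0 days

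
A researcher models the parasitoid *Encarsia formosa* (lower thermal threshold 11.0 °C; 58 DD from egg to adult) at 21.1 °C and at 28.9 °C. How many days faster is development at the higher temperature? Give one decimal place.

At 21.1 °C: 58 / (21.1 − 11.0) = 58 / 10.1 = 5.743 d.
At 28.9 °C: 58 / (28.9 − 11.0) = 58 / 17.9 = 3.240 d.
Difference = |5.743 − 3.240| = 2.502 ≈ 2.5 days.

2.5 days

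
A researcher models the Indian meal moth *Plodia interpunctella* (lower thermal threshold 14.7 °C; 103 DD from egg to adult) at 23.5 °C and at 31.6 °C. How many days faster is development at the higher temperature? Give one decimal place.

At 23.5 °C: 103 / (23.5 − 14.7) = 103 / 8.8 = 11.705 d.
At 31.6 °C: 103 / (31.6 − 14.7) = 103 / 16.9 = 6.095 d.
Difference = |11.705 − 6.095| = 5.610 ≈ 5.6 days.

5.6 days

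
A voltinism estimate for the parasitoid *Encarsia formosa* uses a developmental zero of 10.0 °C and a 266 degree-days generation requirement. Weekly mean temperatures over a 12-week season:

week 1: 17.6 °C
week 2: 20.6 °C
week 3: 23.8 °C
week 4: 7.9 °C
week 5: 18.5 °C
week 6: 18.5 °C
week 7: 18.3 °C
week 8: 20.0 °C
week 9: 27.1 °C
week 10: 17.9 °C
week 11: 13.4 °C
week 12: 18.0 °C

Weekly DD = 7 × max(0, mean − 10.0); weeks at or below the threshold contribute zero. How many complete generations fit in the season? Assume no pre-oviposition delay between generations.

2 generations

Weekly DD (7 × max(0, T̄ − 10.0)): 53.2, 74.2, 96.6, 0.0, 59.5, 59.5, 58.1, 70.0, 119.7, 55.3, 23.8, 56.0.
Season total = 725.9 DD.
Complete generations = ⌊725.9 / 266⌋ = 2.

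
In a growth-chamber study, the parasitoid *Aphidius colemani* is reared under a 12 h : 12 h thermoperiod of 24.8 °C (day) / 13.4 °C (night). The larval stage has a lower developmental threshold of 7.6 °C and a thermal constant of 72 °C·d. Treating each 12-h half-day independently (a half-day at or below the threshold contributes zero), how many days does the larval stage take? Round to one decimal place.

Day half: max(0, 24.8 − 7.6) × 0.5 = 17.2 × 0.5 = 8.60 DD.
Night half: max(0, 13.4 − 7.6) × 0.5 = 5.8 × 0.5 = 2.90 DD.
Per 24 h: 11.50 DD/day.
Duration = 72 / 11.50 = 6.261 ≈ 6.3 days.

6.3 days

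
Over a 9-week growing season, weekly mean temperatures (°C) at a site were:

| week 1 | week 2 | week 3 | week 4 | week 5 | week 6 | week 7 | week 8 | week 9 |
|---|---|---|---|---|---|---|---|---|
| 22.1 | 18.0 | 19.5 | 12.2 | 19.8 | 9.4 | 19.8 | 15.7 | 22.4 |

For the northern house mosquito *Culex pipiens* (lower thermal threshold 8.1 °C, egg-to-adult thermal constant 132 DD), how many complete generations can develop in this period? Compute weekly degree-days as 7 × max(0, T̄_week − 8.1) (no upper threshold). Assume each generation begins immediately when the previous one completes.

Weekly DD (7 × max(0, T̄ − 8.1)): 98.0, 69.3, 79.8, 28.7, 81.9, 9.1, 81.9, 53.2, 100.1.
Season total = 602.0 DD.
Complete generations = ⌊602.0 / 132⌋ = 4.

4 generations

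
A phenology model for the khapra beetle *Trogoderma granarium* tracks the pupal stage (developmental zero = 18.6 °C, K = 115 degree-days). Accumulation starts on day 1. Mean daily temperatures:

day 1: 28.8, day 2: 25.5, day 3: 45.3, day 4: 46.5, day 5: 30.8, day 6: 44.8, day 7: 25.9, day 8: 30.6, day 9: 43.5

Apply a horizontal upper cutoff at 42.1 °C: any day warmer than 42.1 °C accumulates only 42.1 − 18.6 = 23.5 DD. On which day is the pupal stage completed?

day 8

Daily DD above 18.6 °C (capped at 23.5): 10.2, 6.9, 23.5, 23.5, 12.2, 23.5, 7.3, 12.0, 23.5.
Cumulative: 10.2, 17.1, 40.6, 64.1, 76.3, 99.8, 107.1, 119.1, 142.6.
The total first reaches 115 DD on day 8.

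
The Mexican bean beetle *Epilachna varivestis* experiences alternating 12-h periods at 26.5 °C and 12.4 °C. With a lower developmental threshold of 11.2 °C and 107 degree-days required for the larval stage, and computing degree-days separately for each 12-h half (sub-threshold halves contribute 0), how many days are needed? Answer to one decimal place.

Day half: max(0, 26.5 − 11.2) × 0.5 = 15.3 × 0.5 = 7.65 DD.
Night half: max(0, 12.4 − 11.2) × 0.5 = 1.2 × 0.5 = 0.60 DD.
Per 24 h: 8.25 DD/day.
Duration = 107 / 8.25 = 12.970 ≈ 13.0 days.

13.0 days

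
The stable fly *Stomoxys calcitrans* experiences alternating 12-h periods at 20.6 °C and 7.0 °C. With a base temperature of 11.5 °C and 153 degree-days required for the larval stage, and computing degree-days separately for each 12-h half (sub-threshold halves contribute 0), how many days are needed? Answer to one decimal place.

33.6 days

Day half: max(0, 20.6 − 11.5) × 0.5 = 9.1 × 0.5 = 4.55 DD.
Night half: max(0, 7.0 − 11.5) × 0.5 = 0.0 × 0.5 = 0.00 DD.
Per 24 h: 4.55 DD/day.
Duration = 153 / 4.55 = 33.626 ≈ 33.6 days.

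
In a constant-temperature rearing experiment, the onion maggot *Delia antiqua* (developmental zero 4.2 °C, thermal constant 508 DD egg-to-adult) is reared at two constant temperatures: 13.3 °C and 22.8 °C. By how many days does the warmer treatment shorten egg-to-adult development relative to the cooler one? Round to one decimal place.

At 13.3 °C: 508 / (13.3 − 4.2) = 508 / 9.1 = 55.824 d.
At 22.8 °C: 508 / (22.8 − 4.2) = 508 / 18.6 = 27.312 d.
Difference = |55.824 − 27.312| = 28.512 ≈ 28.5 days.

28.5 days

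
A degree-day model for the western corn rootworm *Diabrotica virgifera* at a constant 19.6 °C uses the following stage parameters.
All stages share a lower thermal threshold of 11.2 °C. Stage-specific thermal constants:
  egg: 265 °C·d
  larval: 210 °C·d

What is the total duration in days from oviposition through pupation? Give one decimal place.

56.5 days

Daily accumulation at 19.6 °C = 19.6 − 11.2 = 8.4 DD/day.
Total K = 265 + 210 = 475 DD.
Total duration = 475 / 8.4 = 56.548 ≈ 56.5 days.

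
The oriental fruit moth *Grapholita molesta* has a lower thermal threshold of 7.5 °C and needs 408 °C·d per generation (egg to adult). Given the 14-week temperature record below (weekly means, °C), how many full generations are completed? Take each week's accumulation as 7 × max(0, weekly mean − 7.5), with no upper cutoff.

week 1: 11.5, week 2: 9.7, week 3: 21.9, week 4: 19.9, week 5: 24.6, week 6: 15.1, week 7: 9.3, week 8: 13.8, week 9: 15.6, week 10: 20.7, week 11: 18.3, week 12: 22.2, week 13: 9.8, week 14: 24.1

2 generations

Weekly DD (7 × max(0, T̄ − 7.5)): 28.0, 15.4, 100.8, 86.8, 119.7, 53.2, 12.6, 44.1, 56.7, 92.4, 75.6, 102.9, 16.1, 116.2.
Season total = 920.5 DD.
Complete generations = ⌊920.5 / 408⌋ = 2.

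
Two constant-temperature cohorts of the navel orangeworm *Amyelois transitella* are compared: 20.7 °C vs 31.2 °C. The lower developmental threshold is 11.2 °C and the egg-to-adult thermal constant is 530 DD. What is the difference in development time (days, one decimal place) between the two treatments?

At 20.7 °C: 530 / (20.7 − 11.2) = 530 / 9.5 = 55.789 d.
At 31.2 °C: 530 / (31.2 − 11.2) = 530 / 20.0 = 26.500 d.
Difference = |55.789 − 26.500| = 29.289 ≈ 29.3 days.

29.3 days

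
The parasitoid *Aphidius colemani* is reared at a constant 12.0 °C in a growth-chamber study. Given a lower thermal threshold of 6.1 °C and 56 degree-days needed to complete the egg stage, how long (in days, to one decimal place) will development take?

Daily accumulation = 12.0 − 6.1 = 5.9 DD/day.
Duration = 56 / 5.9 = 9.492 ≈ 9.5 days.

9.5 days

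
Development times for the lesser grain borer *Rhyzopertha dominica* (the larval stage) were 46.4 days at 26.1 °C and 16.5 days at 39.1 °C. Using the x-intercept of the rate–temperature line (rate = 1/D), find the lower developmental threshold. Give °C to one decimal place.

Under the model K = D·(T − T_b), so D₁·(T₁ − T_b) = D₂·(T₂ − T_b).
46.4·(26.1 − T_b) = 16.5·(39.1 − T_b)
T_b = (46.4·26.1 − 16.5·39.1) / (46.4 − 16.5) = 565.89 / 29.9 = 18.926 °C ≈ 18.9 °C.

18.9 °C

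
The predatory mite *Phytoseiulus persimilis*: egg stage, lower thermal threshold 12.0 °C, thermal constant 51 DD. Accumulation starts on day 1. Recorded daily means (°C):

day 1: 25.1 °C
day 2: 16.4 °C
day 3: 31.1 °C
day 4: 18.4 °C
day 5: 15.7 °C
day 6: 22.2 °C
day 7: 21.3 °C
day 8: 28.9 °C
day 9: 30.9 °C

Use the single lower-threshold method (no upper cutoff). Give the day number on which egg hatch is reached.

day 6

Daily DD above 12.0 °C: 13.1, 4.4, 19.1, 6.4, 3.7, 10.2, 9.3, 16.9, 18.9.
Cumulative: 13.1, 17.5, 36.6, 43.0, 46.7, 56.9, 66.2, 83.1, 102.0.
The total first reaches 51 DD on day 6.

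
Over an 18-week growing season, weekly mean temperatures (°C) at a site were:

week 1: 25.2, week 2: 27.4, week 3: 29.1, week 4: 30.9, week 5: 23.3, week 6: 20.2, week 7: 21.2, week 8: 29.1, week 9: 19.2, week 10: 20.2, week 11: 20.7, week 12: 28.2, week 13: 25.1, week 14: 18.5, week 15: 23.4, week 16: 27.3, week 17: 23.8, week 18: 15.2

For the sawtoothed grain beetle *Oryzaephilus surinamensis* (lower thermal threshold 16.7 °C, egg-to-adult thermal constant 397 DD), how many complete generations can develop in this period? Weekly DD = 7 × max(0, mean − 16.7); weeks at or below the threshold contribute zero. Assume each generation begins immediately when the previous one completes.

2 generations

Weekly DD (7 × max(0, T̄ − 16.7)): 59.5, 74.9, 86.8, 99.4, 46.2, 24.5, 31.5, 86.8, 17.5, 24.5, 28.0, 80.5, 58.8, 12.6, 46.9, 74.2, 49.7, 0.0.
Season total = 902.3 DD.
Complete generations = ⌊902.3 / 397⌋ = 2.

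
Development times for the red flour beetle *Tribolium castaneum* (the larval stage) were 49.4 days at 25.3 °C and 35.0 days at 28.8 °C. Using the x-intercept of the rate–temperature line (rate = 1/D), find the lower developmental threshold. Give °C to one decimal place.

16.8 °C

Under the model K = D·(T − T_b), so D₁·(T₁ − T_b) = D₂·(T₂ − T_b).
49.4·(25.3 − T_b) = 35.0·(28.8 − T_b)
T_b = (49.4·25.3 − 35.0·28.8) / (49.4 − 35.0) = 241.82 / 14.4 = 16.793 °C ≈ 16.8 °C.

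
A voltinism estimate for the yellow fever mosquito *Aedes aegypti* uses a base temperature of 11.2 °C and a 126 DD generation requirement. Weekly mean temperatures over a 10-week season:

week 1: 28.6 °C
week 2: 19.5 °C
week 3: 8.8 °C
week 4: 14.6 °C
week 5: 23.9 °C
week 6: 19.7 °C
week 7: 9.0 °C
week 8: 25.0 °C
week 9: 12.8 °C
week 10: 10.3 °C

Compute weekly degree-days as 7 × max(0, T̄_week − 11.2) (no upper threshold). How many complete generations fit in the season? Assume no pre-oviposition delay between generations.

Weekly DD (7 × max(0, T̄ − 11.2)): 121.8, 58.1, 0.0, 23.8, 88.9, 59.5, 0.0, 96.6, 11.2, 0.0.
Season total = 459.9 DD.
Complete generations = ⌊459.9 / 126⌋ = 3.

3 generations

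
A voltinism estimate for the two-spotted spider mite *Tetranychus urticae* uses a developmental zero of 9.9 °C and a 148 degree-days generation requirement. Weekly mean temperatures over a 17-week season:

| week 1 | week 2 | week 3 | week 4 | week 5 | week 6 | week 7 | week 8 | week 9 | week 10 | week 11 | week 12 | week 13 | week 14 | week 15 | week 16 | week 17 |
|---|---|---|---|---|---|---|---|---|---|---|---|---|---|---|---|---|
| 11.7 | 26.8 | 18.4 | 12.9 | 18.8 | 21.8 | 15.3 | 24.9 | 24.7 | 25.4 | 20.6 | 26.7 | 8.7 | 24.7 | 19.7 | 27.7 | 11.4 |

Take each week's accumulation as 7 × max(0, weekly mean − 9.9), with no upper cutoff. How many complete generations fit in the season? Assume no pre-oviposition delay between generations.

8 generations

Weekly DD (7 × max(0, T̄ − 9.9)): 12.6, 118.3, 59.5, 21.0, 62.3, 83.3, 37.8, 105.0, 103.6, 108.5, 74.9, 117.6, 0.0, 103.6, 68.6, 124.6, 10.5.
Season total = 1211.7 DD.
Complete generations = ⌊1211.7 / 148⌋ = 8.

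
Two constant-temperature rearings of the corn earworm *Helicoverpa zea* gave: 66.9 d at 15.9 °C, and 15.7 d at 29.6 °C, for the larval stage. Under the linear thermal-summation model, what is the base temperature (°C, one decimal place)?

11.7 °C

Equal thermal constants: D₁(T₁ − T_b) = D₂(T₂ − T_b).
66.9·(15.9 − T_b) = 15.7·(29.6 − T_b)
T_b = (66.9·15.9 − 15.7·29.6) / (66.9 − 15.7) = 598.99 / 51.2 = 11.699 °C ≈ 11.7 °C.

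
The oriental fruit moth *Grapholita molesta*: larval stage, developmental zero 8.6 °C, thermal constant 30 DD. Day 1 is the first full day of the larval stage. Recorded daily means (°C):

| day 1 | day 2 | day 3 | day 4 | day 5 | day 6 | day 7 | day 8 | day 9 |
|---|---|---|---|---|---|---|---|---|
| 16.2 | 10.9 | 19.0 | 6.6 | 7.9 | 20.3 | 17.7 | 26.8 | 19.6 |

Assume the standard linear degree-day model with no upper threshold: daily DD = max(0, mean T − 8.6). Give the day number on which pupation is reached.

day 6

Daily DD above 8.6 °C: 7.6, 2.3, 10.4, 0.0, 0.0, 11.7, 9.1, 18.2, 11.0.
Cumulative: 7.6, 9.9, 20.3, 20.3, 20.3, 32.0, 41.1, 59.3, 70.3.
The total first reaches 30 DD on day 6.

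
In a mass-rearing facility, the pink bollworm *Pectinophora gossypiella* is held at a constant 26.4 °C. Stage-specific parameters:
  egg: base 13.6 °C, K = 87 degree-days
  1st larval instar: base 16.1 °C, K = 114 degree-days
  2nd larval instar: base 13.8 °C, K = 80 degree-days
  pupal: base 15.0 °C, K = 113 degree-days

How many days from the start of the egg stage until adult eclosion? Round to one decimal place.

34.1 days

egg: 87 / (26.4 − 13.6) = 87 / 12.8 = 6.797 d.
1st larval instar: 114 / (26.4 − 16.1) = 114 / 10.3 = 11.068 d.
2nd larval instar: 80 / (26.4 − 13.8) = 80 / 12.6 = 6.349 d.
pupal: 113 / (26.4 − 15.0) = 113 / 11.4 = 9.912 d.
Sum = 34.126 ≈ 34.1 days.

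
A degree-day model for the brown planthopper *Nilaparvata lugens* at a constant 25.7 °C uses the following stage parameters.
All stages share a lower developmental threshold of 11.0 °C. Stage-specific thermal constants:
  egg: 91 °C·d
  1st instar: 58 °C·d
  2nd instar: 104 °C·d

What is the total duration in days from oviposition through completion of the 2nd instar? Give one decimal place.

17.2 days

Daily accumulation at 25.7 °C = 25.7 − 11.0 = 14.7 DD/day.
Total K = 91 + 58 + 104 = 253 DD.
Total duration = 253 / 14.7 = 17.211 ≈ 17.2 days.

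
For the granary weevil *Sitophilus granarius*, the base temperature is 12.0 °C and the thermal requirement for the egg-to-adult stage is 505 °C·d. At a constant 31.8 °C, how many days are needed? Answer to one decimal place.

Daily accumulation = 31.8 − 12.0 = 19.8 DD/day.
Duration = 505 / 19.8 = 25.505 ≈ 25.5 days.

25.5 days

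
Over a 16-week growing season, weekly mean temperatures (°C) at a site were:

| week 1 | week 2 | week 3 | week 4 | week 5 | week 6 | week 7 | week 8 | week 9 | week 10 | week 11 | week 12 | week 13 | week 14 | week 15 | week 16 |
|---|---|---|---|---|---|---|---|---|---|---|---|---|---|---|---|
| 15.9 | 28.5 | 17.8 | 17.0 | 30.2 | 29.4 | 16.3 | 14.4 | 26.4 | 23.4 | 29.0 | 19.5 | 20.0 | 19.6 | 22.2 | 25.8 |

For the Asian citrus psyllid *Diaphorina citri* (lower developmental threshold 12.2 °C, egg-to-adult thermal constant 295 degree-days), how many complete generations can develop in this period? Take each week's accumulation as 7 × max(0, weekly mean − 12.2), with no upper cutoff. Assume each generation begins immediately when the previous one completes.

3 generations

Weekly DD (7 × max(0, T̄ − 12.2)): 25.9, 114.1, 39.2, 33.6, 126.0, 120.4, 28.7, 15.4, 99.4, 78.4, 117.6, 51.1, 54.6, 51.8, 70.0, 95.2.
Season total = 1121.4 DD.
Complete generations = ⌊1121.4 / 295⌋ = 3.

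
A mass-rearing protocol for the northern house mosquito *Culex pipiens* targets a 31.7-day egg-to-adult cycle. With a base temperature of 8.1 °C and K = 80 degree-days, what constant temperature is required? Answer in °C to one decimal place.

10.6 °C

Required daily accumulation = 80 / 31.7 = 2.524 DD/day.
T = T_base + 2.524 = 8.1 + 2.524 = 10.624 ≈ 10.6 °C.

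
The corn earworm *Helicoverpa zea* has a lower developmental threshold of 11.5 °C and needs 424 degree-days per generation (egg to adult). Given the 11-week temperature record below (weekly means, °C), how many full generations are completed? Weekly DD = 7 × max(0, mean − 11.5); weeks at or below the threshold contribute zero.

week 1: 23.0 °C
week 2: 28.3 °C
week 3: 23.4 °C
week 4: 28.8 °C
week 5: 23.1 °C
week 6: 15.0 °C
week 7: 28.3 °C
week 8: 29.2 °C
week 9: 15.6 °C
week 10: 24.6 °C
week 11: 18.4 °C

Weekly DD (7 × max(0, T̄ − 11.5)): 80.5, 117.6, 83.3, 121.1, 81.2, 24.5, 117.6, 123.9, 28.7, 91.7, 48.3.
Season total = 918.4 DD.
Complete generations = ⌊918.4 / 424⌋ = 2.

2 generations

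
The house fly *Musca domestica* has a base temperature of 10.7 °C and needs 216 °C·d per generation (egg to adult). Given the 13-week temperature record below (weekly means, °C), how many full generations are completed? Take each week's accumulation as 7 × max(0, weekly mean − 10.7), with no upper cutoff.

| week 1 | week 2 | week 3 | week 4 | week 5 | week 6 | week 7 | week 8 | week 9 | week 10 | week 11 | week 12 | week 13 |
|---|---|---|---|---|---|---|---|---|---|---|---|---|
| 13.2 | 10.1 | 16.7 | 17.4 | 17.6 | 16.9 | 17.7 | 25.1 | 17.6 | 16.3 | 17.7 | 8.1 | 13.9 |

2 generations

Weekly DD (7 × max(0, T̄ − 10.7)): 17.5, 0.0, 42.0, 46.9, 48.3, 43.4, 49.0, 100.8, 48.3, 39.2, 49.0, 0.0, 22.4.
Season total = 506.8 DD.
Complete generations = ⌊506.8 / 216⌋ = 2.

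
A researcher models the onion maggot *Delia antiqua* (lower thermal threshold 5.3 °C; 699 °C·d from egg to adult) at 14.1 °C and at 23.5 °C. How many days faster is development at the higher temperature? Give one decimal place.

At 14.1 °C: 699 / (14.1 − 5.3) = 699 / 8.8 = 79.432 d.
At 23.5 °C: 699 / (23.5 − 5.3) = 699 / 18.2 = 38.407 d.
Difference = |79.432 − 38.407| = 41.025 ≈ 41.0 days.

41.0 days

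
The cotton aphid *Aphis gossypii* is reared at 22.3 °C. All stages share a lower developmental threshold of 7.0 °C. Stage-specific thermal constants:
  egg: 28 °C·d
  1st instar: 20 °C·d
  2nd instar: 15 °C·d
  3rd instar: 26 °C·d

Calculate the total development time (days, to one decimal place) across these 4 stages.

Daily accumulation at 22.3 °C = 22.3 − 7.0 = 15.3 DD/day.
Total K = 28 + 20 + 15 + 26 = 89 DD.
Total duration = 89 / 15.3 = 5.817 ≈ 5.8 days.

5.8 days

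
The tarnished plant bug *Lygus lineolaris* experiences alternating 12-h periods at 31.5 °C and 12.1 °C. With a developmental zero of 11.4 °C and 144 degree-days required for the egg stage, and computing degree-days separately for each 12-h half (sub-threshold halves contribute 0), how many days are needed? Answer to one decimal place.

Day half: max(0, 31.5 − 11.4) × 0.5 = 20.1 × 0.5 = 10.05 DD.
Night half: max(0, 12.1 − 11.4) × 0.5 = 0.7 × 0.5 = 0.35 DD.
Per 24 h: 10.40 DD/day.
Duration = 144 / 10.40 = 13.846 ≈ 13.8 days.

13.8 days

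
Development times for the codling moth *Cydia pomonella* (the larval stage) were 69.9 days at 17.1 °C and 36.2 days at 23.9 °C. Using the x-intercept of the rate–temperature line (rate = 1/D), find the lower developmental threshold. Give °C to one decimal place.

Linear rate model ⇒ the product D·(T − T_b) is constant across temperatures.
69.9·(17.1 − T_b) = 36.2·(23.9 − T_b)
T_b = (69.9·17.1 − 36.2·23.9) / (69.9 − 36.2) = 330.11 / 33.7 = 9.796 °C ≈ 9.8 °C.

9.8 °C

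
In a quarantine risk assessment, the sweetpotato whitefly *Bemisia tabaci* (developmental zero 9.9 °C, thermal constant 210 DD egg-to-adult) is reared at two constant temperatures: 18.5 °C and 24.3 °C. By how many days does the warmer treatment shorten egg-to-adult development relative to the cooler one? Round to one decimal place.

9.8 days

At 18.5 °C: 210 / (18.5 − 9.9) = 210 / 8.6 = 24.419 d.
At 24.3 °C: 210 / (24.3 − 9.9) = 210 / 14.4 = 14.583 d.
Difference = |24.419 − 14.583| = 9.835 ≈ 9.8 days.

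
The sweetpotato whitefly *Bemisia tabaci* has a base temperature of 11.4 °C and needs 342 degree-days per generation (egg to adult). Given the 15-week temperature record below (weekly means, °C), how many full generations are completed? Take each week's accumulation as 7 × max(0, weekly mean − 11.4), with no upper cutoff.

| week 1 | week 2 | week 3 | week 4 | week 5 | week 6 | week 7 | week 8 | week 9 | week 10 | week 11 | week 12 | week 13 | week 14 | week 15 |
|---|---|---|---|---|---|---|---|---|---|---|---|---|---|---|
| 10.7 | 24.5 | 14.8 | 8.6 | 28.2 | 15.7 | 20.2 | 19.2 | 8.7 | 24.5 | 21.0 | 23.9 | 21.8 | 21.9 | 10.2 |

2 generations

Weekly DD (7 × max(0, T̄ − 11.4)): 0.0, 91.7, 23.8, 0.0, 117.6, 30.1, 61.6, 54.6, 0.0, 91.7, 67.2, 87.5, 72.8, 73.5, 0.0.
Season total = 772.1 DD.
Complete generations = ⌊772.1 / 342⌋ = 2.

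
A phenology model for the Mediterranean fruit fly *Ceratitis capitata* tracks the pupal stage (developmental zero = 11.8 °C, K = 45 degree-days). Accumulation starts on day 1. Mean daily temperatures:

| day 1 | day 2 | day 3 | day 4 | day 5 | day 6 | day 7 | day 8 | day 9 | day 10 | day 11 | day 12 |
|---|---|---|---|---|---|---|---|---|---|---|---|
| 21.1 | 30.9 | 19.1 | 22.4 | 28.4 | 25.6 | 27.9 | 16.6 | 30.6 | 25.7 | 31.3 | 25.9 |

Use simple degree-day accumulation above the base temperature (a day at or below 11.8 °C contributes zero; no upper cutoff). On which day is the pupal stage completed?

day 4

Daily DD above 11.8 °C: 9.3, 19.1, 7.3, 10.6, 16.6, 13.8, 16.1, 4.8, 18.8, 13.9, 19.5, 14.1.
Cumulative: 9.3, 28.4, 35.7, 46.3, 62.9, 76.7, 92.8, 97.6, 116.4, 130.3, 149.8, 163.9.
The total first reaches 45 DD on day 4.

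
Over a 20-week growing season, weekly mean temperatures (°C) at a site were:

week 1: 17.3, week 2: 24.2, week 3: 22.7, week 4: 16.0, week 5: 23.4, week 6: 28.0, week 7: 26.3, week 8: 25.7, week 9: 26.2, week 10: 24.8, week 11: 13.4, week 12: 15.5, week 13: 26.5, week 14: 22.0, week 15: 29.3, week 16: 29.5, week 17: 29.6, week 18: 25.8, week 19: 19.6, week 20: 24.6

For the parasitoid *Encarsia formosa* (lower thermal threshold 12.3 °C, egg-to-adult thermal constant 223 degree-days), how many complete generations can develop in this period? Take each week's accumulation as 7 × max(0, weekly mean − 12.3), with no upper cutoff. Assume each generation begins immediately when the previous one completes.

7 generations

Weekly DD (7 × max(0, T̄ − 12.3)): 35.0, 83.3, 72.8, 25.9, 77.7, 109.9, 98.0, 93.8, 97.3, 87.5, 7.7, 22.4, 99.4, 67.9, 119.0, 120.4, 121.1, 94.5, 51.1, 86.1.
Season total = 1570.8 DD.
Complete generations = ⌊1570.8 / 223⌋ = 7.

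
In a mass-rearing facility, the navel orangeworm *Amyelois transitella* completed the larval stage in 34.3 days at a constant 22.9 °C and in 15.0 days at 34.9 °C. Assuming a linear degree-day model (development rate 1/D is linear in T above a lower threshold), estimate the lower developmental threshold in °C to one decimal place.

13.6 °C

Equal thermal constants: D₁(T₁ − T_b) = D₂(T₂ − T_b).
34.3·(22.9 − T_b) = 15.0·(34.9 − T_b)
T_b = (34.3·22.9 − 15.0·34.9) / (34.3 − 15.0) = 261.97 / 19.3 = 13.574 °C ≈ 13.6 °C.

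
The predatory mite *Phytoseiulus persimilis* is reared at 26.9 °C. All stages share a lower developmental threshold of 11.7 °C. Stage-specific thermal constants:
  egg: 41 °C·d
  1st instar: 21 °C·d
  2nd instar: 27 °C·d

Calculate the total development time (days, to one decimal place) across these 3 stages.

5.9 days

Daily accumulation at 26.9 °C = 26.9 − 11.7 = 15.2 DD/day.
Total K = 41 + 21 + 27 = 89 DD.
Total duration = 89 / 15.2 = 5.855 ≈ 5.9 days.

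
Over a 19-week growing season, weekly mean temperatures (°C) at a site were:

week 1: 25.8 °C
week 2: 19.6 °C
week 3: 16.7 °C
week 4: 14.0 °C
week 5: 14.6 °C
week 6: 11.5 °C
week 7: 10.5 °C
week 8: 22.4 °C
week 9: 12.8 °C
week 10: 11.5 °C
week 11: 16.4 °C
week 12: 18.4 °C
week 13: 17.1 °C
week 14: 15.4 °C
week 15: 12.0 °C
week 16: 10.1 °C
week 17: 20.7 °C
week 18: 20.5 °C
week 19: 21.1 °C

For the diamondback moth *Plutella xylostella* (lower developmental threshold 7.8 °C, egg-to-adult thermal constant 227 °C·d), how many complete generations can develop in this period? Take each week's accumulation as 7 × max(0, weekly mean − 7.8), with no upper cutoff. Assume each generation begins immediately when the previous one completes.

Weekly DD (7 × max(0, T̄ − 7.8)): 126.0, 82.6, 62.3, 43.4, 47.6, 25.9, 18.9, 102.2, 35.0, 25.9, 60.2, 74.2, 65.1, 53.2, 29.4, 16.1, 90.3, 88.9, 93.1.
Season total = 1140.3 DD.
Complete generations = ⌊1140.3 / 227⌋ = 5.

5 generations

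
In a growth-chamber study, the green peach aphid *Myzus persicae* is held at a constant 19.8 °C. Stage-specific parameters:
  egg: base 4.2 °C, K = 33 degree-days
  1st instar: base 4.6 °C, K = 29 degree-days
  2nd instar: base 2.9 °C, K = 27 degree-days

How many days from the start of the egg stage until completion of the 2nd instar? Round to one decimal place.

5.6 days

egg: 33 / (19.8 − 4.2) = 33 / 15.6 = 2.115 d.
1st instar: 29 / (19.8 − 4.6) = 29 / 15.2 = 1.908 d.
2nd instar: 27 / (19.8 − 2.9) = 27 / 16.9 = 1.598 d.
Sum = 5.621 ≈ 5.6 days.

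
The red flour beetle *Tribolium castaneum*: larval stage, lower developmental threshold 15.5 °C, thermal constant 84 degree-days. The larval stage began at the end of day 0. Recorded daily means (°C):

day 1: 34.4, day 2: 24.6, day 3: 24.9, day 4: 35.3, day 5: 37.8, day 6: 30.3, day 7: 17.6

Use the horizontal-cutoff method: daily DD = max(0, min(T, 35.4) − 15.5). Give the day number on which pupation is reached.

Daily DD above 15.5 °C (capped at 19.9): 18.9, 9.1, 9.4, 19.8, 19.9, 14.8, 2.1.
Cumulative: 18.9, 28.0, 37.4, 57.2, 77.1, 91.9, 94.0.
The total first reaches 84 DD on day 6.

day 6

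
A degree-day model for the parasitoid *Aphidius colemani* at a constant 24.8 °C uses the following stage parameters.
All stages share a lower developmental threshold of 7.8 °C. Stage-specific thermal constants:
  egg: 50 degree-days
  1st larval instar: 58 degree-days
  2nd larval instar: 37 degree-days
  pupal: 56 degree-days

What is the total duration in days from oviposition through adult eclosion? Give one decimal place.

Daily accumulation at 24.8 °C = 24.8 − 7.8 = 17.0 DD/day.
Total K = 50 + 58 + 37 + 56 = 201 DD.
Total duration = 201 / 17.0 = 11.824 ≈ 11.8 days.

11.8 days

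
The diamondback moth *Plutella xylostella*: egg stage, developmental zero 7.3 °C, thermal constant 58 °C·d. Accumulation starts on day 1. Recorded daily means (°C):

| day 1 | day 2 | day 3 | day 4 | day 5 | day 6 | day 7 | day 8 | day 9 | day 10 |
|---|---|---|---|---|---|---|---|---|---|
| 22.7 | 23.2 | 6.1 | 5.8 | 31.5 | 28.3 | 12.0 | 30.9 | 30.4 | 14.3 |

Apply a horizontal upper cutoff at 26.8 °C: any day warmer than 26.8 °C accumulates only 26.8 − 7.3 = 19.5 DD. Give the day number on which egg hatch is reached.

day 6

Daily DD above 7.3 °C (capped at 19.5): 15.4, 15.9, 0.0, 0.0, 19.5, 19.5, 4.7, 19.5, 19.5, 7.0.
Cumulative: 15.4, 31.3, 31.3, 31.3, 50.8, 70.3, 75.0, 94.5, 114.0, 121.0.
The total first reaches 58 DD on day 6.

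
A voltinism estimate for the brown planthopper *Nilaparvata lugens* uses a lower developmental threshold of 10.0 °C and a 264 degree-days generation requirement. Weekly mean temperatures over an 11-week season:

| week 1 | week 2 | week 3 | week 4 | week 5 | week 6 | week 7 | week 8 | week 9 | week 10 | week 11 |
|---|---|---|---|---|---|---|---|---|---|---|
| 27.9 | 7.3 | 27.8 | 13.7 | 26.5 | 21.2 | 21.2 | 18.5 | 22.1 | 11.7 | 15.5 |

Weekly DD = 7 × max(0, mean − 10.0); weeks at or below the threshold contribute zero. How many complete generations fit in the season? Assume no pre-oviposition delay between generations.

Weekly DD (7 × max(0, T̄ − 10.0)): 125.3, 0.0, 124.6, 25.9, 115.5, 78.4, 78.4, 59.5, 84.7, 11.9, 38.5.
Season total = 742.7 DD.
Complete generations = ⌊742.7 / 264⌋ = 2.

2 generations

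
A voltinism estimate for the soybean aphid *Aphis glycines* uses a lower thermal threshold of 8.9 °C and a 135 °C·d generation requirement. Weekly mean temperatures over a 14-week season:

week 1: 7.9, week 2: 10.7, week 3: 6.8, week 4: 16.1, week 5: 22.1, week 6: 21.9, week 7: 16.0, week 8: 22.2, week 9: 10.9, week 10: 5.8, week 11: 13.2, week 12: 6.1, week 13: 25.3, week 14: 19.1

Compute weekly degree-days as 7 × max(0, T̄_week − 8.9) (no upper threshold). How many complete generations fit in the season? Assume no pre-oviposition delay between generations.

4 generations

Weekly DD (7 × max(0, T̄ − 8.9)): 0.0, 12.6, 0.0, 50.4, 92.4, 91.0, 49.7, 93.1, 14.0, 0.0, 30.1, 0.0, 114.8, 71.4.
Season total = 619.5 DD.
Complete generations = ⌊619.5 / 135⌋ = 4.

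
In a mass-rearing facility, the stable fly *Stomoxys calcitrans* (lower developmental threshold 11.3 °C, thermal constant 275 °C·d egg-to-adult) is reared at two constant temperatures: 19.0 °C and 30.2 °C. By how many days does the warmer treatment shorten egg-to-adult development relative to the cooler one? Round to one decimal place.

21.2 days

At 19.0 °C: 275 / (19.0 − 11.3) = 275 / 7.7 = 35.714 d.
At 30.2 °C: 275 / (30.2 − 11.3) = 275 / 18.9 = 14.550 d.
Difference = |35.714 − 14.550| = 21.164 ≈ 21.2 days.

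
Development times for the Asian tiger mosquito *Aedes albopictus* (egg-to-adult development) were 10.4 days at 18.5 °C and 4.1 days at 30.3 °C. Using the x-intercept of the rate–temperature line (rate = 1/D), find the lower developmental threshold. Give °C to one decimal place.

10.8 °C

Linear rate model ⇒ the product D·(T − T_b) is constant across temperatures.
10.4·(18.5 − T_b) = 4.1·(30.3 − T_b)
T_b = (10.4·18.5 − 4.1·30.3) / (10.4 − 4.1) = 68.17 / 6.3 = 10.821 °C ≈ 10.8 °C.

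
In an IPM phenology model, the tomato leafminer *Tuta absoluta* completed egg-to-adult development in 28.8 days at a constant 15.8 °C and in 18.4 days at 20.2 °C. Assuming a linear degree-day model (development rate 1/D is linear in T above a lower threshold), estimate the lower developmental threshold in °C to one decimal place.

8.0 °C

Equal thermal constants: D₁(T₁ − T_b) = D₂(T₂ − T_b).
28.8·(15.8 − T_b) = 18.4·(20.2 − T_b)
T_b = (28.8·15.8 − 18.4·20.2) / (28.8 − 18.4) = 83.36 / 10.4 = 8.015 °C ≈ 8.0 °C.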